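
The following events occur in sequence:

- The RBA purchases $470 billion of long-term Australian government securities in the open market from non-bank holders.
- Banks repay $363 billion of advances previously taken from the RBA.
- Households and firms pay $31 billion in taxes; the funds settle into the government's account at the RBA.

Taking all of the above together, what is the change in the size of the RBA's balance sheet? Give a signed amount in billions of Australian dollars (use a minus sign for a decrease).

+$107 billion

Asset purchase (from non-banks) $470 billion: an RBA asset is acquired → +$470B.
Discount-window repayment $363 billion: an RBA asset is shed → −$363B.
Government account inflow $31 billion: only the composition of liabilities changes → 0.
Net: 470 − 363 + 0 = +$107 billion.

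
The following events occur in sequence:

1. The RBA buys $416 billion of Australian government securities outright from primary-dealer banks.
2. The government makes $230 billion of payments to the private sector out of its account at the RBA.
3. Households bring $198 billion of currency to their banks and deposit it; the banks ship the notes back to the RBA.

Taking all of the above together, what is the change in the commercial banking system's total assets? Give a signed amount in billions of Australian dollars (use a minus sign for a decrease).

+$428 billion

OMO purchase (from banks) $416 billion: just an asset swap on bank balance sheets → 0.
Government spending $230 billion: bank balance sheets expand → +$230B.
Currency deposit $198 billion: bank balance sheets expand → +$198B.
Net: 0 + 230 + 198 = +$428 billion.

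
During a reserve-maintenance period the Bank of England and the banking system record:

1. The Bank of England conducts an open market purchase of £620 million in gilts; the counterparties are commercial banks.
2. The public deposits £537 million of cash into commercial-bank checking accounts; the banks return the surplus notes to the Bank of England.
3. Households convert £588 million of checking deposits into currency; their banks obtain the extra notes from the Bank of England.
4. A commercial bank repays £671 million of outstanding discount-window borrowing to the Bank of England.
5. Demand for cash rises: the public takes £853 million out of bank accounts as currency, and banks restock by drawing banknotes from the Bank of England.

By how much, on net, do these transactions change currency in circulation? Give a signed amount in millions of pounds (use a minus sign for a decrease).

+£904 million

OMO purchase (from banks) £620 million: no currency enters or leaves circulation → 0.
Currency deposit £537 million: notes return to the central bank → −£537M.
Currency withdrawal £588 million: notes leave the central bank → +£588M.
Discount-window repayment £671 million: no currency enters or leaves circulation → 0.
Currency withdrawal £853 million: notes leave the central bank → +£853M.
Net: 0 − 537 + 588 + 0 + 853 = +£904 million.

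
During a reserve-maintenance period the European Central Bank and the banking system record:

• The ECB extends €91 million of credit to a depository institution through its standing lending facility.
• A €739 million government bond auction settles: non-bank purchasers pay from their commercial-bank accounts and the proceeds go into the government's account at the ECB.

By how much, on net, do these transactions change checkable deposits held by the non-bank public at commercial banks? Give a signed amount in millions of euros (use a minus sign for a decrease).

-€739 million

ECB balance sheet:
  Assets:      Loans to banks +€91M
  Liabilities: Bank reserves −€648M, Government deposits +€739M
Commercial banking system:
  Assets:      Reserves at CB −€648M
  Liabilities: Checkable deposits −€739M, Borrowings from CB +€91M
So the change in checkable deposits held by the non-bank public at commercial banks is -€739 million.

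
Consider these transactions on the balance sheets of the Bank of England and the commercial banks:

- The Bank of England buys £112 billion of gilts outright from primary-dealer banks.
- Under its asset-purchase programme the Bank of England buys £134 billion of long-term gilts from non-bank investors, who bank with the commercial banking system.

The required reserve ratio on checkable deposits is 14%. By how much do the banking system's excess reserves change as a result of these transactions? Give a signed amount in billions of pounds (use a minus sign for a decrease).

OMO purchase (from banks) £112 billion: reserves +£112B, deposits 0.
Asset purchase (from non-banks) £134 billion: reserves +£134B, deposits +£134B.
Totals: Δreserves = +£246B, Δdeposits = +£134B.
Δrequired reserves = 14% × +£134B = +£18.76B.
Δexcess reserves = Δreserves − Δrequired = +£246B − (+£18.76B) = +£227.24 billion.

+£227.24 billion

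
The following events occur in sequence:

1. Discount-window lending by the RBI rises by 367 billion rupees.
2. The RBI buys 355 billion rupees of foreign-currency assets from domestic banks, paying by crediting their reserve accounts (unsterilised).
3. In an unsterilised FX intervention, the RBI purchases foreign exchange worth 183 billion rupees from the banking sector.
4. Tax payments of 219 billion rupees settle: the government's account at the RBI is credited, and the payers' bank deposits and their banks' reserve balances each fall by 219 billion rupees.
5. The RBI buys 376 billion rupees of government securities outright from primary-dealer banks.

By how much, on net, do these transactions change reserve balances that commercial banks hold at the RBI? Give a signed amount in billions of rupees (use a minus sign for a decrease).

+1062 billion

RBI balance sheet:
  Assets:      Securities +376B, Loans to banks +367B, Foreign assets +538B
  Liabilities: Bank reserves +1062B, Government deposits +219B
So the change in reserve balances that commercial banks hold at the RBI is +1062 billion.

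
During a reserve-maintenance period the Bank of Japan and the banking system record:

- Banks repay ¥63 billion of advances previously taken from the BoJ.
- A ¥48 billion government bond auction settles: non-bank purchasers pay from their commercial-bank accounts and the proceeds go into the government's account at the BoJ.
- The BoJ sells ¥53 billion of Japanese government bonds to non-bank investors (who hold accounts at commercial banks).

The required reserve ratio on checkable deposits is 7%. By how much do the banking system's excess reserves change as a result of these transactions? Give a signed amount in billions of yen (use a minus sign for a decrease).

Discount-window repayment ¥63 billion: reserves −¥63B, deposits 0.
Government account inflow ¥48 billion: reserves −¥48B, deposits −¥48B.
Asset sale (to non-banks) ¥53 billion: reserves −¥53B, deposits −¥53B.
Totals: Δreserves = −¥164B, Δdeposits = −¥101B.
Δrequired reserves = 7% × −¥101B = −¥7.07B.
Δexcess reserves = Δreserves − Δrequired = −¥164B − (−¥7.07B) = -¥156.93 billion.

-¥156.93 billion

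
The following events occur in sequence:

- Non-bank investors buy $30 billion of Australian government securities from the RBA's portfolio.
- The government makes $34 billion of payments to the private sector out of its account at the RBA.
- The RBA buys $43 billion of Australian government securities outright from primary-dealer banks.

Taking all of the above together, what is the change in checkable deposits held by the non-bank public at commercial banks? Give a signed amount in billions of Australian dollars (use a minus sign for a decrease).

+$4 billion

Asset sale (to non-banks) $30 billion: non-bank counterparties' bank balances fall → −$30B.
Government spending $34 billion: non-bank counterparties' bank balances rise → +$34B.
OMO purchase (from banks) $43 billion: the counterparty is a bank, so public deposits are unchanged → 0.
Net: −30 + 34 + 0 = +$4 billion.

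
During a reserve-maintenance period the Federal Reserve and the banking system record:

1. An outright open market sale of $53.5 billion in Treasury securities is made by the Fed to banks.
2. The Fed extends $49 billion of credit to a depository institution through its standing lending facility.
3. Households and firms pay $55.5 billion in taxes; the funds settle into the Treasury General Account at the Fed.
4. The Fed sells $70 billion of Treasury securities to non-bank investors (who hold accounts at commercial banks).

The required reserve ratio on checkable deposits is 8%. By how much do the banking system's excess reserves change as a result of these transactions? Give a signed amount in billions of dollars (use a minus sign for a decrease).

-$119.96 billion

OMO sale (to banks) $53.5 billion: reserves −$53.5B, deposits 0.
Discount-window loan $49 billion: reserves +$49B, deposits 0.
Government account inflow $55.5 billion: reserves −$55.5B, deposits −$55.5B.
Asset sale (to non-banks) $70 billion: reserves −$70B, deposits −$70B.
Totals: Δreserves = −$130B, Δdeposits = −$125.5B.
Δrequired reserves = 8% × −$125.5B = −$10.04B.
Δexcess reserves = Δreserves − Δrequired = −$130B − (−$10.04B) = -$119.96 billion.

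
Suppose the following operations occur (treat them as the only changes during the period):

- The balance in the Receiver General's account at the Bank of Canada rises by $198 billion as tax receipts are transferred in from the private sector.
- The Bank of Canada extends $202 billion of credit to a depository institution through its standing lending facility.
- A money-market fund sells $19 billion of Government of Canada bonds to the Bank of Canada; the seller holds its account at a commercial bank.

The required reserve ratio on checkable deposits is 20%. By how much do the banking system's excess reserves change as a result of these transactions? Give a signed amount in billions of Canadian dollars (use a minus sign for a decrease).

+$58.8 billion

Government account inflow $198 billion: reserves −$198B, deposits −$198B.
Discount-window loan $202 billion: reserves +$202B, deposits 0.
Asset purchase (from non-banks) $19 billion: reserves +$19B, deposits +$19B.
Totals: Δreserves = +$23B, Δdeposits = −$179B.
Δrequired reserves = 20% × −$179B = −$35.8B.
Δexcess reserves = Δreserves − Δrequired = +$23B − (−$35.8B) = +$58.8 billion.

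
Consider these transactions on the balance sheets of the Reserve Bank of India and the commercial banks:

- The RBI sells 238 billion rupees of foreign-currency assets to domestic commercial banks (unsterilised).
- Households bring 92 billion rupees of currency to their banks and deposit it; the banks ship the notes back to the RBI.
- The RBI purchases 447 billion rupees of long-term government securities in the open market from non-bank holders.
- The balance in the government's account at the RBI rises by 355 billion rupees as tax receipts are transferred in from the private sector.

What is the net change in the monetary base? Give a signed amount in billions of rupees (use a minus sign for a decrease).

-146 billion

FX sale 238 billion rupees: RBI balance sheet contracts → −238B.
Currency deposit 92 billion rupees: just a shift between currency and reserves — both are base money → 0.
Asset purchase (from non-banks) 447 billion rupees: RBI balance sheet expands → +447B.
Government account inflow 355 billion rupees: reserves shift to a non-base liability → −355B.
Net: −238 + 0 + 447 − 355 = -146 billion.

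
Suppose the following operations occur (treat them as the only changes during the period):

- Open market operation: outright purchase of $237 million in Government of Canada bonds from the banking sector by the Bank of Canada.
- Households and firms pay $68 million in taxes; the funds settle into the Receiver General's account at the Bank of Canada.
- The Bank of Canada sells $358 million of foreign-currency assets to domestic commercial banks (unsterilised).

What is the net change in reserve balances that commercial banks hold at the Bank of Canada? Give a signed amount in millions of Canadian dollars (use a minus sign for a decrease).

Bank of Canada balance sheet:
  Assets:      Securities +$237M, Foreign assets −$358M
  Liabilities: Bank reserves −$189M, Government deposits +$68M
Commercial banking system:
  Assets:      Reserves at CB −$189M, Securities −$237M, Foreign assets +$358M
  Liabilities: Checkable deposits −$68M
So the change in reserve balances that commercial banks hold at the Bank of Canada is -$189 million.

-$189 million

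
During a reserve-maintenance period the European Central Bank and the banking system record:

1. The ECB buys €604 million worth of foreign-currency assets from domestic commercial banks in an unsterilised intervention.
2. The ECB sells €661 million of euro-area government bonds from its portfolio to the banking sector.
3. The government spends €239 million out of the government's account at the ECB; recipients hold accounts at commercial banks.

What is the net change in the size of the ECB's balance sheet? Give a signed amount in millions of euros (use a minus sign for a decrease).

FX purchase €604 million: an ECB asset is acquired → +€604M.
OMO sale (to banks) €661 million: an ECB asset is shed → −€661M.
Government spending €239 million: only the composition of liabilities changes → 0.
Net: 604 − 661 + 0 = -€57 million.

-€57 million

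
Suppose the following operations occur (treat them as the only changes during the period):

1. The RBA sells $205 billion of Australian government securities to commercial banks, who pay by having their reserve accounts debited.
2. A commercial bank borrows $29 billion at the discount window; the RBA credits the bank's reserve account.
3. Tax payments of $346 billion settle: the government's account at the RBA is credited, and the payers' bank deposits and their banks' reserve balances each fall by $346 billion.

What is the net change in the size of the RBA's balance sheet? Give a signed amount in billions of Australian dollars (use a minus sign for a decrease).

RBA balance sheet:
  Assets:      Securities −$205B, Loans to banks +$29B
  Liabilities: Bank reserves −$522B, Government deposits +$346B
Commercial banking system:
  Assets:      Reserves at CB −$522B, Securities +$205B
  Liabilities: Checkable deposits −$346B, Borrowings from CB +$29B
Change in total RBA assets = -$176 billion.

-$176 billion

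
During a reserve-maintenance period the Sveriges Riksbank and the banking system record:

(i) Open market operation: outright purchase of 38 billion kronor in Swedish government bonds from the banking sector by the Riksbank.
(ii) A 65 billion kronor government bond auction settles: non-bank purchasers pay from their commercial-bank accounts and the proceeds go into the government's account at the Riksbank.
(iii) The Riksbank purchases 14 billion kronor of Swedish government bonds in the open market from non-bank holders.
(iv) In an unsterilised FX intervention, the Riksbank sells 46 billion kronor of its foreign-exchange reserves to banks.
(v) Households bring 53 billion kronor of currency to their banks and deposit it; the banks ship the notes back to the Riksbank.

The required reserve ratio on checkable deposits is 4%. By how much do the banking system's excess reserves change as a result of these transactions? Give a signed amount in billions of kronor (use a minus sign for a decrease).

-6.08 billion

OMO purchase (from banks) 38 billion kronor: reserves +38B, deposits 0.
Government account inflow 65 billion kronor: reserves −65B, deposits −65B.
Asset purchase (from non-banks) 14 billion kronor: reserves +14B, deposits +14B.
FX sale 46 billion kronor: reserves −46B, deposits 0.
Currency deposit 53 billion kronor: reserves +53B, deposits +53B.
Totals: Δreserves = −6B, Δdeposits = +2B.
Δrequired reserves = 4% × +2B = +0.08B.
Δexcess reserves = Δreserves − Δrequired = −6B − (+0.08B) = -6.08 billion.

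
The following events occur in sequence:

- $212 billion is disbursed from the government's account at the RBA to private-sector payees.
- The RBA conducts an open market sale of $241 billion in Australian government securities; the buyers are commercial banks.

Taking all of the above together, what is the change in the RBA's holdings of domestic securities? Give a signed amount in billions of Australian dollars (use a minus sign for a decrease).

Government spending $212 billion: the RBA's securities portfolio is untouched → 0.
OMO sale (to banks) $241 billion: securities removed from the RBA's portfolio → −$241B.
Net: 0 − 241 = -$241 billion.

-$241 billion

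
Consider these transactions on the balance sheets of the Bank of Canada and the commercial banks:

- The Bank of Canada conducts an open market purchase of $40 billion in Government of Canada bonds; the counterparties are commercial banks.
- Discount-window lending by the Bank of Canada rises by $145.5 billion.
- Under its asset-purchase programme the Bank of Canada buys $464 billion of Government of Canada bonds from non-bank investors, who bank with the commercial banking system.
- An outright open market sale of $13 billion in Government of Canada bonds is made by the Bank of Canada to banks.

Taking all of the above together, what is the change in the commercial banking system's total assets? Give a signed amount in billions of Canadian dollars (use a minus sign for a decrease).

OMO purchase (from banks) $40 billion: just an asset swap on bank balance sheets → 0.
Discount-window loan $145.5 billion: bank balance sheets expand → +$145.5B.
Asset purchase (from non-banks) $464 billion: bank balance sheets expand → +$464B.
OMO sale (to banks) $13 billion: just an asset swap on bank balance sheets → 0.
Net: 0 + 145.5 + 464 + 0 = +$609.5 billion.

+$609.5 billion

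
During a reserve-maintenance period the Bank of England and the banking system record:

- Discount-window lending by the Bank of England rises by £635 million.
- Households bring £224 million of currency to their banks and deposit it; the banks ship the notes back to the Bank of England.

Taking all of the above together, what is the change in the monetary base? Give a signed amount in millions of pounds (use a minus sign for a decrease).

+£635 million

Bank of England balance sheet:
  Assets:      Loans to banks +£635M
  Liabilities: Bank reserves +£859M, Currency in circulation −£224M
Commercial banking system:
  Assets:      Reserves at CB +£859M
  Liabilities: Checkable deposits +£224M, Borrowings from CB +£635M
Monetary base = currency + reserves: −£224M + (+£859M) = +£635 million.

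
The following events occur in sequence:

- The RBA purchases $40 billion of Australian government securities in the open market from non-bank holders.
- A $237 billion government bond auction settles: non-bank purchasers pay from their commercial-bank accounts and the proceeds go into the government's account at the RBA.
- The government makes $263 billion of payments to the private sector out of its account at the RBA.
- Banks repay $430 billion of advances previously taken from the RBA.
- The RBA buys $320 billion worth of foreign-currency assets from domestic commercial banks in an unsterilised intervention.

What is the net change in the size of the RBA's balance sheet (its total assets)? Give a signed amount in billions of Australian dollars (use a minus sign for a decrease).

RBA balance sheet:
  Assets:      Securities +$40B, Loans to banks −$430B, Foreign assets +$320B
  Liabilities: Bank reserves −$44B, Government deposits −$26B
Change in total RBA assets = -$70 billion.

-$70 billion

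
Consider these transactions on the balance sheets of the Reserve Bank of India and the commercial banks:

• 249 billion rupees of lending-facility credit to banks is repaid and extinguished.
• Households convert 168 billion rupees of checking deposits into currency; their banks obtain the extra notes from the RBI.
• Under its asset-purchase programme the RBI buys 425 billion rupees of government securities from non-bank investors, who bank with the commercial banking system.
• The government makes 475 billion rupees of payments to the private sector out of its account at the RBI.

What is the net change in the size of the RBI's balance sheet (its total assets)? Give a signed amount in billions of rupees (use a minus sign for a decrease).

RBI balance sheet:
  Assets:      Securities +425B, Loans to banks −249B
  Liabilities: Bank reserves +483B, Currency in circulation +168B, Government deposits −475B
Commercial banking system:
  Assets:      Reserves at CB +483B
  Liabilities: Checkable deposits +732B, Borrowings from CB −249B
Change in total RBI assets = +176 billion.

+176 billion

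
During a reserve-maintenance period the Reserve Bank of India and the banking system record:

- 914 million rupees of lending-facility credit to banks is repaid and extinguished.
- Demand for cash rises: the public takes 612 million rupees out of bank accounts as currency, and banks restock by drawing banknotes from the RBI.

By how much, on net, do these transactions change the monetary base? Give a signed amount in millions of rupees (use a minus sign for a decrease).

-914 million

Discount-window repayment 914 million rupees: RBI balance sheet contracts → −914M.
Currency withdrawal 612 million rupees: just a shift between currency and reserves — both are base money → 0.
Net: −914 + 0 = -914 million.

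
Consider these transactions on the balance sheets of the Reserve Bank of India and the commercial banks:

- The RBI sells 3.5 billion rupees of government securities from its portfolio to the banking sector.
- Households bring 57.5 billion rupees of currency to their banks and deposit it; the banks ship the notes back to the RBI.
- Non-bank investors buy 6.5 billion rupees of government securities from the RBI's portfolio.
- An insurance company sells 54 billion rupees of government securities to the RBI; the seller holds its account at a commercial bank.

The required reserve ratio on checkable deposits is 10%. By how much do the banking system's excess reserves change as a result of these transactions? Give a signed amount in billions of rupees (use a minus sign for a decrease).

+91 billion

OMO sale (to banks) 3.5 billion rupees: reserves −3.5B, deposits 0.
Currency deposit 57.5 billion rupees: reserves +57.5B, deposits +57.5B.
Asset sale (to non-banks) 6.5 billion rupees: reserves −6.5B, deposits −6.5B.
Asset purchase (from non-banks) 54 billion rupees: reserves +54B, deposits +54B.
Totals: Δreserves = +101.5B, Δdeposits = +105B.
Δrequired reserves = 10% × +105B = +10.5B.
Δexcess reserves = Δreserves − Δrequired = +101.5B − (+10.5B) = +91 billion.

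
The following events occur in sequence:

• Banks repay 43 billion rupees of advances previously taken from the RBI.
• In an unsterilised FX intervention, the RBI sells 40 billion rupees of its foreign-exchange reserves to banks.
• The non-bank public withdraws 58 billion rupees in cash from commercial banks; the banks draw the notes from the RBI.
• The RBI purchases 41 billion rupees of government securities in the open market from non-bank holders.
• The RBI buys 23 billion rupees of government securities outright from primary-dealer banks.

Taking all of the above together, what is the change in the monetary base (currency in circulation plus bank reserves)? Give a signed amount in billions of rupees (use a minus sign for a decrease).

-19 billion

Discount-window repayment 43 billion rupees: RBI balance sheet contracts → −43B.
FX sale 40 billion rupees: RBI balance sheet contracts → −40B.
Currency withdrawal 58 billion rupees: just a shift between currency and reserves — both are base money → 0.
Asset purchase (from non-banks) 41 billion rupees: RBI balance sheet expands → +41B.
OMO purchase (from banks) 23 billion rupees: RBI balance sheet expands → +23B.
Net: −43 − 40 + 0 + 41 + 23 = -19 billion.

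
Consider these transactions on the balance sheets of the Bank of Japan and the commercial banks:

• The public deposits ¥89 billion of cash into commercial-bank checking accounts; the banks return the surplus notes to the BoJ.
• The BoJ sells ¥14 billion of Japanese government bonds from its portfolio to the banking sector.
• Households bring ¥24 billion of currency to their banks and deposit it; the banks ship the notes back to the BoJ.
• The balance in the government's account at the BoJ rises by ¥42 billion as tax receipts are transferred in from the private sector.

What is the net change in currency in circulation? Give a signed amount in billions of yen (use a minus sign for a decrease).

-¥113 billion

Currency deposit ¥89 billion: notes return to the central bank → −¥89B.
OMO sale (to banks) ¥14 billion: no currency enters or leaves circulation → 0.
Currency deposit ¥24 billion: notes return to the central bank → −¥24B.
Government account inflow ¥42 billion: no currency enters or leaves circulation → 0.
Net: −89 + 0 − 24 + 0 = -¥113 billion.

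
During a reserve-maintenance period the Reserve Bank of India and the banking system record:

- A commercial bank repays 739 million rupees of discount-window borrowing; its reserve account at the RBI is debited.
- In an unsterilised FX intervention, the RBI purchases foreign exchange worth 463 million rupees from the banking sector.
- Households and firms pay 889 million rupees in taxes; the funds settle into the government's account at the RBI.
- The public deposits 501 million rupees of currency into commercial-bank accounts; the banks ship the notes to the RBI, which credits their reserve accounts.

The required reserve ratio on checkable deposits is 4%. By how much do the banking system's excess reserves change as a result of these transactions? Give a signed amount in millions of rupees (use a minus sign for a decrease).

Discount-window repayment 739 million rupees: reserves −739M, deposits 0.
FX purchase 463 million rupees: reserves +463M, deposits 0.
Government account inflow 889 million rupees: reserves −889M, deposits −889M.
Currency deposit 501 million rupees: reserves +501M, deposits +501M.
Totals: Δreserves = −664M, Δdeposits = −388M.
Δrequired reserves = 4% × −388M = −15.52M.
Δexcess reserves = Δreserves − Δrequired = −664M − (−15.52M) = -648.48 million.

-648.48 million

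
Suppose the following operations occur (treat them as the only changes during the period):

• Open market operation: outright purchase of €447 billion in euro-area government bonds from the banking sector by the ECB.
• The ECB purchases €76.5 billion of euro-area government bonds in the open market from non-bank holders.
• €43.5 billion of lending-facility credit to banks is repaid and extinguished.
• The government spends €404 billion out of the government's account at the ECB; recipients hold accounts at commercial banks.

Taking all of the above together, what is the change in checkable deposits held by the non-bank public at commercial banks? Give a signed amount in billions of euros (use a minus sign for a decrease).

ECB balance sheet:
  Assets:      Securities +€523.5B, Loans to banks −€43.5B
  Liabilities: Bank reserves +€884B, Government deposits −€404B
Commercial banking system:
  Assets:      Reserves at CB +€884B, Securities −€447B
  Liabilities: Checkable deposits +€480.5B, Borrowings from CB −€43.5B
So the change in checkable deposits held by the non-bank public at commercial banks is +€480.5 billion.

+€480.5 billion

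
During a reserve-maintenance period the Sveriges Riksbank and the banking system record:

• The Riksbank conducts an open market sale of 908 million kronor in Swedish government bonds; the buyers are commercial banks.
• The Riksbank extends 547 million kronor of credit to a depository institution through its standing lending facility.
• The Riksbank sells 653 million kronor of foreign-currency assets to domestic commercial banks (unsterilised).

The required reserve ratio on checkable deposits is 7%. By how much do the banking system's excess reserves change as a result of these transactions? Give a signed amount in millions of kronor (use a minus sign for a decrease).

-1014 million

OMO sale (to banks) 908 million kronor: reserves −908M, deposits 0.
Discount-window loan 547 million kronor: reserves +547M, deposits 0.
FX sale 653 million kronor: reserves −653M, deposits 0.
Totals: Δreserves = −1014M, Δdeposits = 0.
Δrequired reserves = 7% × 0 = 0.
Δexcess reserves = Δreserves − Δrequired = −1014M − (0) = -1014 million.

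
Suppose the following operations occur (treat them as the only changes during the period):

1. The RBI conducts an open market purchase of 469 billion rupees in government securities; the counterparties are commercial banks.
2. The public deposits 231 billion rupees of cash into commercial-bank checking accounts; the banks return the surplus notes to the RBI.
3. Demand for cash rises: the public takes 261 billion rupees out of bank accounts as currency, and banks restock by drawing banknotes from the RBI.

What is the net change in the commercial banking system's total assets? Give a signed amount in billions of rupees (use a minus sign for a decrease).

-30 billion

RBI balance sheet:
  Assets:      Securities +469B
  Liabilities: Bank reserves +439B, Currency in circulation +30B
Commercial banking system:
  Assets:      Reserves at CB +439B, Securities −469B
  Liabilities: Checkable deposits −30B
Change in total bank assets = -30 billion.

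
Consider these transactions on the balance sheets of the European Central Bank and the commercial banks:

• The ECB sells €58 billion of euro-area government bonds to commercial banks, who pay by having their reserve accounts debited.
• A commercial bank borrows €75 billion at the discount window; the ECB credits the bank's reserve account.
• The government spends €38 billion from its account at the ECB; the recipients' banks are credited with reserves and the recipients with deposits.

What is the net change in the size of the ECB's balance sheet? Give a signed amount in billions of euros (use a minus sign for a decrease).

ECB balance sheet:
  Assets:      Securities −€58B, Loans to banks +€75B
  Liabilities: Bank reserves +€55B, Government deposits −€38B
Change in total ECB assets = +€17 billion.

+€17 billion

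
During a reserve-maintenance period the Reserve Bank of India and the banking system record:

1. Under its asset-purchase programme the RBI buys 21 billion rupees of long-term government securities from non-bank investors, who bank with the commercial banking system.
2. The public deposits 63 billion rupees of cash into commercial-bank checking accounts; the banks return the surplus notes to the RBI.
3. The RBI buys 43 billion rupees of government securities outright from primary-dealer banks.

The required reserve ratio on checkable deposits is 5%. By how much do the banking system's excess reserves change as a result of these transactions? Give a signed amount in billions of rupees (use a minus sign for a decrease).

Asset purchase (from non-banks) 21 billion rupees: reserves +21B, deposits +21B.
Currency deposit 63 billion rupees: reserves +63B, deposits +63B.
OMO purchase (from banks) 43 billion rupees: reserves +43B, deposits 0.
Totals: Δreserves = +127B, Δdeposits = +84B.
Δrequired reserves = 5% × +84B = +4.2B.
Δexcess reserves = Δreserves − Δrequired = +127B − (+4.2B) = +122.8 billion.

+122.8 billion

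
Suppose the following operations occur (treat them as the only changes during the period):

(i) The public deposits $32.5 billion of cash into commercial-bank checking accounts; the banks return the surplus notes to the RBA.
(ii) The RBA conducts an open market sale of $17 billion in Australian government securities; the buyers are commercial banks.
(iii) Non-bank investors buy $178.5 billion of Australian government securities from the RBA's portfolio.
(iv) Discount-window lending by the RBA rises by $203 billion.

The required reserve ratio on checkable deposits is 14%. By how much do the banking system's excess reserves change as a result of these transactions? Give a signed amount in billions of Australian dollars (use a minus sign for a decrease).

Currency deposit $32.5 billion: reserves +$32.5B, deposits +$32.5B.
OMO sale (to banks) $17 billion: reserves −$17B, deposits 0.
Asset sale (to non-banks) $178.5 billion: reserves −$178.5B, deposits −$178.5B.
Discount-window loan $203 billion: reserves +$203B, deposits 0.
Totals: Δreserves = +$40B, Δdeposits = −$146B.
Δrequired reserves = 14% × −$146B = −$20.44B.
Δexcess reserves = Δreserves − Δrequired = +$40B − (−$20.44B) = +$60.44 billion.

+$60.44 billion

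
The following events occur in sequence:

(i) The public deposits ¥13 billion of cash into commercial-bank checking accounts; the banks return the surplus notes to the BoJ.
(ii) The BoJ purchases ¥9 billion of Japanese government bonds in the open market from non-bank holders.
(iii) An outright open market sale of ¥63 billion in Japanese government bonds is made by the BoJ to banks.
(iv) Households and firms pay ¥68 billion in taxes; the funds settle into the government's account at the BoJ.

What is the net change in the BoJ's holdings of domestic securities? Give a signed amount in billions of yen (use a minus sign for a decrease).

Currency deposit ¥13 billion: the BoJ's securities portfolio is untouched → 0.
Asset purchase (from non-banks) ¥9 billion: securities added to the BoJ's portfolio → +¥9B.
OMO sale (to banks) ¥63 billion: securities removed from the BoJ's portfolio → −¥63B.
Government account inflow ¥68 billion: the BoJ's securities portfolio is untouched → 0.
Net: 0 + 9 − 63 + 0 = -¥54 billion.

-¥54 billion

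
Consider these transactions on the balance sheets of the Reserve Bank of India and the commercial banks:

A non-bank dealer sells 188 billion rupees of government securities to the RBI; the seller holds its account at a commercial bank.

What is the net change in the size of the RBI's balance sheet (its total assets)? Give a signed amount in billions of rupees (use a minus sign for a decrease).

+188 billion

RBI balance sheet:
  Assets:      Securities +188B
  Liabilities: Bank reserves +188B
Commercial banking system:
  Assets:      Reserves at CB +188B
  Liabilities: Checkable deposits +188B
Change in total RBI assets = +188 billion.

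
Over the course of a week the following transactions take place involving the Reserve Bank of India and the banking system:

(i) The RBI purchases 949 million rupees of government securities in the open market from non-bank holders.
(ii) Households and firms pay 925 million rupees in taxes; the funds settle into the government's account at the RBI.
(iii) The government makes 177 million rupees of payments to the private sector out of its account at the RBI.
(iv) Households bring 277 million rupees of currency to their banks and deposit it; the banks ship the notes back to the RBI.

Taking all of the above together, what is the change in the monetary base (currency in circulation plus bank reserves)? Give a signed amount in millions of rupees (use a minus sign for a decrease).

+201 million

RBI balance sheet:
  Assets:      Securities +949M
  Liabilities: Bank reserves +478M, Currency in circulation −277M, Government deposits +748M
Monetary base = currency + reserves: −277M + (+478M) = +201 million.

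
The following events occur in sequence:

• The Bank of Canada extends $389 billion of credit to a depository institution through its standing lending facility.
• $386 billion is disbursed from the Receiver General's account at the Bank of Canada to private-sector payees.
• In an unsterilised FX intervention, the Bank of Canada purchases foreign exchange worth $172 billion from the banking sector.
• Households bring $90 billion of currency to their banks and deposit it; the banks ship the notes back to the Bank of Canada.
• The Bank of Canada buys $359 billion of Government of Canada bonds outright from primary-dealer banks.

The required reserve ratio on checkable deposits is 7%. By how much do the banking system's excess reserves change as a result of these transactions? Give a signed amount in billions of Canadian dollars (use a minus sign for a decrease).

Discount-window loan $389 billion: reserves +$389B, deposits 0.
Government spending $386 billion: reserves +$386B, deposits +$386B.
FX purchase $172 billion: reserves +$172B, deposits 0.
Currency deposit $90 billion: reserves +$90B, deposits +$90B.
OMO purchase (from banks) $359 billion: reserves +$359B, deposits 0.
Totals: Δreserves = +$1396B, Δdeposits = +$476B.
Δrequired reserves = 7% × +$476B = +$33.32B.
Δexcess reserves = Δreserves − Δrequired = +$1396B − (+$33.32B) = +$1362.68 billion.

+$1362.68 billion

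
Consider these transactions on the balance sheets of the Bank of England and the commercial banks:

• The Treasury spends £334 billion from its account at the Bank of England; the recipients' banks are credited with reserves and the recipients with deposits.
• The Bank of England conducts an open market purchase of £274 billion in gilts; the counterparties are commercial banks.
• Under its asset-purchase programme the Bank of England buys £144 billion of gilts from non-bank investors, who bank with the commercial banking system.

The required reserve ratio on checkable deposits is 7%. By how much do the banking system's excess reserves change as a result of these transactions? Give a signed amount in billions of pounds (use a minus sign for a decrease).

Government spending £334 billion: reserves +£334B, deposits +£334B.
OMO purchase (from banks) £274 billion: reserves +£274B, deposits 0.
Asset purchase (from non-banks) £144 billion: reserves +£144B, deposits +£144B.
Totals: Δreserves = +£752B, Δdeposits = +£478B.
Δrequired reserves = 7% × +£478B = +£33.46B.
Δexcess reserves = Δreserves − Δrequired = +£752B − (+£33.46B) = +£718.54 billion.

+£718.54 billion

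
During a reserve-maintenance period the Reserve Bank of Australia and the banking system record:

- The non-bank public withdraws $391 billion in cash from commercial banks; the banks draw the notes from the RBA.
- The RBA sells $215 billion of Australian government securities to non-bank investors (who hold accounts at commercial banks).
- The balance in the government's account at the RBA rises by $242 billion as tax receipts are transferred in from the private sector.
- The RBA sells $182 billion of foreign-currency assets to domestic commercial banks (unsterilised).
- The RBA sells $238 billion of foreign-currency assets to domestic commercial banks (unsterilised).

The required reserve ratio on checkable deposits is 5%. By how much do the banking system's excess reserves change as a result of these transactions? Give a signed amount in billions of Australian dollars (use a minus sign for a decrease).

-$1225.6 billion

Currency withdrawal $391 billion: reserves −$391B, deposits −$391B.
Asset sale (to non-banks) $215 billion: reserves −$215B, deposits −$215B.
Government account inflow $242 billion: reserves −$242B, deposits −$242B.
FX sale $182 billion: reserves −$182B, deposits 0.
FX sale $238 billion: reserves −$238B, deposits 0.
Totals: Δreserves = −$1268B, Δdeposits = −$848B.
Δrequired reserves = 5% × −$848B = −$42.4B.
Δexcess reserves = Δreserves − Δrequired = −$1268B − (−$42.4B) = -$1225.6 billion.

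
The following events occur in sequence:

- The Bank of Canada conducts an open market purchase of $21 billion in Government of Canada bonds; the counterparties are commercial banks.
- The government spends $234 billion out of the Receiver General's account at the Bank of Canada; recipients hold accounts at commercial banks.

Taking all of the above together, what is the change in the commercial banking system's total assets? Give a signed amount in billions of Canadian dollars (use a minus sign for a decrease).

OMO purchase (from banks) $21 billion: just an asset swap on bank balance sheets → 0.
Government spending $234 billion: bank balance sheets expand → +$234B.
Net: 0 + 234 = +$234 billion.

+$234 billion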